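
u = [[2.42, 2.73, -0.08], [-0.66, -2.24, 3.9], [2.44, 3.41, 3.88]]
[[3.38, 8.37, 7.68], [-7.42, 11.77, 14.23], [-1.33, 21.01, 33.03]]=u@[[0.37, 4.48, -1.08], [0.87, -0.81, 3.94], [-1.34, 3.31, 5.73]]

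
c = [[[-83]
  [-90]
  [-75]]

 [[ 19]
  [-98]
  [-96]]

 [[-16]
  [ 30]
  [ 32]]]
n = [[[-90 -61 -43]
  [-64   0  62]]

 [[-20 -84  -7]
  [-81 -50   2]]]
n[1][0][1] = -84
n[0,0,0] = -90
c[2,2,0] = 32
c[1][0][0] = 19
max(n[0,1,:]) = 62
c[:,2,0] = [-75, -96, 32]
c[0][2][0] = -75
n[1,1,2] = 2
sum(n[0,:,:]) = -196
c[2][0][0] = -16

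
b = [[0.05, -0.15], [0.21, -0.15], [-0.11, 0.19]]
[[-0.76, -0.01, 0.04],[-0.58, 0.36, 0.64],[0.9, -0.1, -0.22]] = b @ [[1.1, 2.32, 3.78], [5.40, 0.83, 1.01]]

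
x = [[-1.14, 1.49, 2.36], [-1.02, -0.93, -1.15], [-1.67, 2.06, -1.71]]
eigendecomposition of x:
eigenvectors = [[-0.69+0.00j, (-0.69-0j), -0.73+0.00j], [(0.22-0.32j), 0.22+0.32j, (-0.53+0j)], [-0.13-0.60j, (-0.13+0.6j), 0.42+0.00j]]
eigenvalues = [(-1.18+2.77j), (-1.18-2.77j), (-1.42+0j)]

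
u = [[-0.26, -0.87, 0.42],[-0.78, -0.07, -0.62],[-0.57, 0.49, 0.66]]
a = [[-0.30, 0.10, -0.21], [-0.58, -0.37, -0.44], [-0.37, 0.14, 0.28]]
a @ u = [[0.12, 0.15, -0.33], [0.69, 0.31, -0.3], [-0.17, 0.45, -0.06]]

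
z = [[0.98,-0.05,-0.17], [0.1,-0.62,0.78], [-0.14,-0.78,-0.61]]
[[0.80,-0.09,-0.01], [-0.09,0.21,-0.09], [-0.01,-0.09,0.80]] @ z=[[0.78, 0.02, -0.20], [-0.05, -0.06, 0.23], [-0.13, -0.57, -0.56]]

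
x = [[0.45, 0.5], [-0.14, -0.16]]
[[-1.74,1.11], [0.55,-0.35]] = x@[[-0.86,  2.56], [-2.71,  -0.08]]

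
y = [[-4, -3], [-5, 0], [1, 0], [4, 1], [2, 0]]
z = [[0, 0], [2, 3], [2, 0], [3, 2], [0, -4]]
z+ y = [[-4, -3], [-3, 3], [3, 0], [7, 3], [2, -4]]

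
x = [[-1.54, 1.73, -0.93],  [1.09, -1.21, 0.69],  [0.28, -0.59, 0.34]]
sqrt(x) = [[(0.13+0.99j), 0.22-1.05j, (-0.09+0.57j)], [(0.04-0.7j), 0.73j, (0.13-0.4j)], [-0.17-0.24j, (-0.38+0.25j), 0.39-0.14j]]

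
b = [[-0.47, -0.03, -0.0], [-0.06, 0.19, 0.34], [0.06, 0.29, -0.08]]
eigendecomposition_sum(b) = [[-0.46,  -0.03,  0.03], [-0.12,  -0.01,  0.01], [0.16,  0.01,  -0.01]] + [[-0.01, 0.01, -0.02],[0.07, -0.08, 0.13],[-0.09, 0.11, -0.19]] + [[0.0, -0.01, -0.01],[-0.01, 0.28, 0.20],[-0.0, 0.17, 0.12]]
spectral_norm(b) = 0.48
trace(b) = -0.36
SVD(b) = [[-0.96,0.11,0.28], [-0.2,-0.92,-0.34], [0.22,-0.38,0.9]] @ diag([0.48468511000337977, 0.4034459183910806, 0.2711304761080706]) @ [[0.98,0.11,-0.18], [-0.05,-0.72,-0.7], [-0.20,0.69,-0.69]]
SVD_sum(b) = [[-0.45, -0.05, 0.08], [-0.1, -0.01, 0.02], [0.10, 0.01, -0.02]] + [[-0.00, -0.03, -0.03], [0.02, 0.26, 0.26], [0.01, 0.11, 0.11]] + [[-0.02,0.05,-0.05], [0.02,-0.06,0.06], [-0.05,0.17,-0.17]]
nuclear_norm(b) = 1.16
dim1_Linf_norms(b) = [0.47, 0.34, 0.29]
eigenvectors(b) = [[-0.92,-0.09,-0.03], [-0.24,0.58,0.86], [0.32,-0.81,0.52]]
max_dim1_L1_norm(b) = 0.59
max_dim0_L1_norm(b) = 0.59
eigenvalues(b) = [-0.48, -0.28, 0.4]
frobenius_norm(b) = 0.69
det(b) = 0.05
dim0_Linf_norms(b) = [0.47, 0.29, 0.34]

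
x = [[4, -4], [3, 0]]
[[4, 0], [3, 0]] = x@[[1, 0], [0, 0]]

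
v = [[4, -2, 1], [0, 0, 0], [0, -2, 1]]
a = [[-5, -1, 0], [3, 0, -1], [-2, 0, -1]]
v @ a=[[-28, -4, 1], [0, 0, 0], [-8, 0, 1]]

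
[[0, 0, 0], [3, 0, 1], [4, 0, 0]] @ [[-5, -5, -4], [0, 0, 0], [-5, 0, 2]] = [[0, 0, 0], [-20, -15, -10], [-20, -20, -16]]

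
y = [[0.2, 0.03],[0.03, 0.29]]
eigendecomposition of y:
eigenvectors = [[-0.96, -0.29], [0.29, -0.96]]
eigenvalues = [0.19, 0.3]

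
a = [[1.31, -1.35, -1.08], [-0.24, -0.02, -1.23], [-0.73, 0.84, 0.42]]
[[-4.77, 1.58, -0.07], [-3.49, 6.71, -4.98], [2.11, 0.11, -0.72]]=a @ [[-1.03, -2.11, 1.97], [0.10, 0.83, -0.98], [3.04, -5.06, 3.68]]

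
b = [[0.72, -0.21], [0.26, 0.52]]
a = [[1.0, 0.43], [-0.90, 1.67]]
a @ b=[[0.83, 0.01], [-0.21, 1.06]]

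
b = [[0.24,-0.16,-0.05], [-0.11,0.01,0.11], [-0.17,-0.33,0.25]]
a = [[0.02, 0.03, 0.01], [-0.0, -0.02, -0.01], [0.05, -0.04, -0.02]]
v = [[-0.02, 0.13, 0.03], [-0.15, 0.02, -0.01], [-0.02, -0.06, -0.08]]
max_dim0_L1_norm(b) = 0.52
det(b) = 0.01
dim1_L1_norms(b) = [0.45, 0.23, 0.75]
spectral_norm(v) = 0.17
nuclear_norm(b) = 0.81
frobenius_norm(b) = 0.56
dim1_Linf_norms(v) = [0.13, 0.15, 0.08]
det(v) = -0.00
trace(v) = -0.08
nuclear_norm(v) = 0.36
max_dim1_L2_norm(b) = 0.45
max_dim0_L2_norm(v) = 0.15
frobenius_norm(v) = 0.23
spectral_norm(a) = 0.07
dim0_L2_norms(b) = [0.31, 0.37, 0.28]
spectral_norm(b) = 0.46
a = b @ v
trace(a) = -0.02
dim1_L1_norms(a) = [0.06, 0.03, 0.11]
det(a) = -0.00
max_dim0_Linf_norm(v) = 0.15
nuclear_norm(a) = 0.11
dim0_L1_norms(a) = [0.07, 0.09, 0.04]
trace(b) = 0.50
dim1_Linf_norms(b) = [0.24, 0.11, 0.33]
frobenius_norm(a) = 0.08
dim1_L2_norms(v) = [0.13, 0.15, 0.1]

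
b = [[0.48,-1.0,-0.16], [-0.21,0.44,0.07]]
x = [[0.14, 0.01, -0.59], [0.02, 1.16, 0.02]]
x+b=[[0.62, -0.99, -0.75], [-0.19, 1.6, 0.09]]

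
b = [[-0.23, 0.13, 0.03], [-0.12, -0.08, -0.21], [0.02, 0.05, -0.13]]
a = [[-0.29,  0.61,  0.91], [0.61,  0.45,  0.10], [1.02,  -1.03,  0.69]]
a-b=[[-0.06, 0.48, 0.88], [0.73, 0.53, 0.31], [1.00, -1.08, 0.82]]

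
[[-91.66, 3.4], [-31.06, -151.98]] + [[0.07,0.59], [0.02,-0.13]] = [[-91.59, 3.99], [-31.04, -152.11]]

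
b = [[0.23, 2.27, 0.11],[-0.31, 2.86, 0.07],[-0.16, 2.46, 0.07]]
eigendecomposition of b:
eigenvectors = [[-0.59,-0.95,-0.11],  [-0.60,-0.12,-0.04],  [-0.54,-0.29,0.99]]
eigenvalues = [2.62, 0.55, -0.0]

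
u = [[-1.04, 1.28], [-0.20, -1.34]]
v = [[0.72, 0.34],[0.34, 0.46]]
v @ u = [[-0.82, 0.47],[-0.45, -0.18]]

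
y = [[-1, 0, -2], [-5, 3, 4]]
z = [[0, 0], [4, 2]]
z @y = [[0, 0, 0], [-14, 6, 0]]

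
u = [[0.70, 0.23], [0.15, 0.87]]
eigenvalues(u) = [0.58, 0.99]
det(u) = 0.57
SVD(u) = [[0.57, 0.83], [0.83, -0.57]] @ diag([0.9941650305856515, 0.5778718646556783]) @ [[0.52, 0.85],[0.85, -0.52]]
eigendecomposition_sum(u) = [[0.41, -0.33], [-0.21, 0.17]] + [[0.29, 0.56], [0.36, 0.70]]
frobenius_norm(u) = 1.15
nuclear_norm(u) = 1.57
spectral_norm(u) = 0.99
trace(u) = 1.57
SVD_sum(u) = [[0.29, 0.48], [0.43, 0.70]] + [[0.41,-0.25], [-0.28,0.17]]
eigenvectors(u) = [[-0.89,-0.62], [0.46,-0.78]]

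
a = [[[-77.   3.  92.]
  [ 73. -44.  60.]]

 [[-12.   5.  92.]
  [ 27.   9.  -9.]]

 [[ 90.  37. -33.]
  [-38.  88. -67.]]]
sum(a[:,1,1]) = 53.0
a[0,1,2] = 60.0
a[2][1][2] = -67.0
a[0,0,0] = -77.0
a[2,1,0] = -38.0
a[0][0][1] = 3.0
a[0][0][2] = 92.0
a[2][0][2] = -33.0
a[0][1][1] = -44.0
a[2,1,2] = -67.0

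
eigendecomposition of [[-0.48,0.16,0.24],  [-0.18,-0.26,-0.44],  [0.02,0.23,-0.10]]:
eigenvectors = [[(-0.93+0j), 0.06+0.33j, (0.06-0.33j)], [-0.30+0.00j, (-0.79+0j), -0.79-0.00j], [0.23+0.00j, (0.13+0.49j), 0.13-0.49j]]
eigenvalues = [(-0.49+0j), (-0.18+0.35j), (-0.18-0.35j)]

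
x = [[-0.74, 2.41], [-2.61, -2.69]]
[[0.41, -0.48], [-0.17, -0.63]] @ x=[[0.95, 2.28], [1.77, 1.28]]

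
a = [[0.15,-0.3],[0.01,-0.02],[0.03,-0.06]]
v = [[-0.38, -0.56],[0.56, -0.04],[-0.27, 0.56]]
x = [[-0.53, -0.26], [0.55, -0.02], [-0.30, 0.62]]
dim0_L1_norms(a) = [0.19, 0.38]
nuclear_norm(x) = 1.49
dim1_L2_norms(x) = [0.59, 0.55, 0.69]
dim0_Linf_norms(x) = [0.55, 0.62]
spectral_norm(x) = 0.83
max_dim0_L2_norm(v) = 0.79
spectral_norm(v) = 0.80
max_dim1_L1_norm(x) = 0.92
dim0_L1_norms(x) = [1.38, 0.9]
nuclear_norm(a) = 0.34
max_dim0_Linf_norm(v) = 0.56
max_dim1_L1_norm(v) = 0.94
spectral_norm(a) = 0.34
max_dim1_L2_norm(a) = 0.34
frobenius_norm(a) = 0.34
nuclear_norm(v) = 1.52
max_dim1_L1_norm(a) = 0.45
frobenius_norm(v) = 1.08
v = x + a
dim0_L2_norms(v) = [0.73, 0.79]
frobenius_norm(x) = 1.06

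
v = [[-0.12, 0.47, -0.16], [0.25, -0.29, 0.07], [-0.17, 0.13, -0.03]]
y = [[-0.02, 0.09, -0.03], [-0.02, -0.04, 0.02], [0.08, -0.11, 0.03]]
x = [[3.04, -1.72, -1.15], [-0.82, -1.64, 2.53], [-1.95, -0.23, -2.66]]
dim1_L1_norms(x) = [5.91, 4.99, 4.84]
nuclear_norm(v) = 0.83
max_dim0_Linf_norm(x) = 3.04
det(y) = 0.00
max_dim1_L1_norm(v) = 0.75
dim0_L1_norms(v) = [0.54, 0.89, 0.26]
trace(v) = -0.44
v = x @ y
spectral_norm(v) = 0.65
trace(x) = -1.26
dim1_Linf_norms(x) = [3.04, 2.53, 2.66]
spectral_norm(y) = 0.17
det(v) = 0.00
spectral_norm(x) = 3.90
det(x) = 30.73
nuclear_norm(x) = 9.80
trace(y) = -0.03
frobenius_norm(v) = 0.68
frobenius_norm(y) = 0.18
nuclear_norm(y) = 0.22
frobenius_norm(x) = 5.85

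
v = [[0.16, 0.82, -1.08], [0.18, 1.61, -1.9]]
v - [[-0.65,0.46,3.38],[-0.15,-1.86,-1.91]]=[[0.81, 0.36, -4.46], [0.33, 3.47, 0.01]]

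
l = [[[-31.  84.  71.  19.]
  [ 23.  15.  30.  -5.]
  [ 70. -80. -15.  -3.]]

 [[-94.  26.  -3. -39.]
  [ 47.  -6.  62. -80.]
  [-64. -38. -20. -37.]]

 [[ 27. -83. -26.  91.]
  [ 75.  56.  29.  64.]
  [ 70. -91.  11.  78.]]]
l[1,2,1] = -38.0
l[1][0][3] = -39.0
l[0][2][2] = -15.0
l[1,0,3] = -39.0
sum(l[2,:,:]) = 301.0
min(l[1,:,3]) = -80.0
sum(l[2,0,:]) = 9.0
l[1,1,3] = -80.0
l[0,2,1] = -80.0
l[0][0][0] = -31.0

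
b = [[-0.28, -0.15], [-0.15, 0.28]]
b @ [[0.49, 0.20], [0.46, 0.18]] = [[-0.21, -0.08], [0.06, 0.02]]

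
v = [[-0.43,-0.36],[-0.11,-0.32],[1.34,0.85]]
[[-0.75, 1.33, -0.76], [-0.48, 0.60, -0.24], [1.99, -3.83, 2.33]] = v@[[0.67, -2.14, 1.62], [1.28, -1.13, 0.19]]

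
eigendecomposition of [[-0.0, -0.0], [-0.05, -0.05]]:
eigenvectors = [[0.00, 0.71], [1.0, -0.71]]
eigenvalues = [-0.05, -0.0]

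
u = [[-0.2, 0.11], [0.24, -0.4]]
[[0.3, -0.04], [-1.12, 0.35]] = u @ [[0.04, -0.41], [2.83, -1.11]]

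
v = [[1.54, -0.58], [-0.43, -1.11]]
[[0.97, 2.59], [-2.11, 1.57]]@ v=[[0.38, -3.44], [-3.92, -0.52]]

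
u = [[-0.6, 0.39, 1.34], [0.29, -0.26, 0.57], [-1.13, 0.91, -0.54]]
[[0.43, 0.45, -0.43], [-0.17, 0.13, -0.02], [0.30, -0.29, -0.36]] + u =[[-0.17, 0.84, 0.91], [0.12, -0.13, 0.55], [-0.83, 0.62, -0.9]]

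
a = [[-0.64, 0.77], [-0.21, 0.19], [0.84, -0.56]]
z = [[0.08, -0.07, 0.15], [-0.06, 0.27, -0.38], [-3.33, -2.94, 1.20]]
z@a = [[0.09, -0.04], [-0.34, 0.22], [3.76, -3.79]]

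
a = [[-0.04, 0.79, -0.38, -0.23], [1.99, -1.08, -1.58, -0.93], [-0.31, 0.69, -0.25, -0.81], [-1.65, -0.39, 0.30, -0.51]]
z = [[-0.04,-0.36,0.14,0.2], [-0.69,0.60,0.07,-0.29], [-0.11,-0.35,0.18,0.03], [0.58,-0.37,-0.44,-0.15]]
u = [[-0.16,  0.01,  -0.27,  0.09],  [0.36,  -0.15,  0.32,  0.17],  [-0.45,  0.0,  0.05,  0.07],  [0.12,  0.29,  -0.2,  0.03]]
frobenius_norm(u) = 0.86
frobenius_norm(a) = 3.72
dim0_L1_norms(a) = [3.99, 2.95, 2.51, 2.48]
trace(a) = -1.88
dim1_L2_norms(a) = [0.91, 2.91, 1.14, 1.8]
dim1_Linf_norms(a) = [0.79, 1.99, 0.81, 1.65]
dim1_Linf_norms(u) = [0.27, 0.36, 0.45, 0.29]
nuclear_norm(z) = 2.22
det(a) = 1.48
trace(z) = 0.59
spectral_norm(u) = 0.67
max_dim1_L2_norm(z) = 0.96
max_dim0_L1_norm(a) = 3.99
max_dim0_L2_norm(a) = 2.6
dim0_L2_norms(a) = [2.6, 1.56, 1.67, 1.35]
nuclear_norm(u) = 1.52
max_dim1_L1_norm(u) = 1.0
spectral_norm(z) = 1.21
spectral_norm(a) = 3.13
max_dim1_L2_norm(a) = 2.91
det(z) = 0.02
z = u @ a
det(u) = 0.01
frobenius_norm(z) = 1.40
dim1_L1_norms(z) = [0.74, 1.65, 0.67, 1.54]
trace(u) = -0.23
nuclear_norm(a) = 6.19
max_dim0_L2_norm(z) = 0.91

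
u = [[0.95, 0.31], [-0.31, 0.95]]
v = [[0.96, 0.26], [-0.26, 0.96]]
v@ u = [[0.83, 0.54], [-0.54, 0.83]]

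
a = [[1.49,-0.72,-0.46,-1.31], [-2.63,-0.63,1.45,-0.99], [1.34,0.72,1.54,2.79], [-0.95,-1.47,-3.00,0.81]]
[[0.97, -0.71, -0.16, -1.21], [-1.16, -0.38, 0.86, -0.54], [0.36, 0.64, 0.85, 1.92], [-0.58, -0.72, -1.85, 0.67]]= a@[[0.52, -0.07, 0.03, -0.12], [-0.07, 0.66, -0.03, 0.11], [0.03, -0.03, 0.61, -0.04], [-0.12, 0.11, -0.04, 0.74]]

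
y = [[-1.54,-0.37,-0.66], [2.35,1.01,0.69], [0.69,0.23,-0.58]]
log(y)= [[-1.52, 0.1, -3.82], [1.17, -0.61, 4.21], [2.96, 0.42, 1.57]]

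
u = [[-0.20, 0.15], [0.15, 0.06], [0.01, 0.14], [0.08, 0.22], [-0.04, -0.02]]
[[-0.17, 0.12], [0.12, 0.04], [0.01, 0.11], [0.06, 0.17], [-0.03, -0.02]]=u@ [[0.83,-0.02],[-0.02,0.79]]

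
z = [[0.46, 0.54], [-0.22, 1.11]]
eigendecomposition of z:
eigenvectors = [[0.84+0.00j, (0.84-0j)], [(0.51+0.18j), (0.51-0.18j)]]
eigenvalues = [(0.78+0.11j), (0.78-0.11j)]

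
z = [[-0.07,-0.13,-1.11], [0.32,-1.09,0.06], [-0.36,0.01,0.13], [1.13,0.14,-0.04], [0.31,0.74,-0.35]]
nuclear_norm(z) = 3.77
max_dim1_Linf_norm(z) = 1.13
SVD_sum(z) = [[0.09, 0.26, -0.12],[-0.26, -0.76, 0.34],[-0.05, -0.13, 0.06],[0.15, 0.42, -0.19],[0.26, 0.76, -0.34]] + [[0.1, -0.04, -0.01], [0.64, -0.26, -0.08], [-0.32, 0.13, 0.04], [0.91, -0.37, -0.12], [0.05, -0.02, -0.01]] + [[-0.26, -0.35, -0.98],[-0.05, -0.07, -0.2],[0.01, 0.01, 0.03],[0.07, 0.09, 0.26],[-0.00, -0.0, -0.0]]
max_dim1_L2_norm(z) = 1.14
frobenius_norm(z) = 2.18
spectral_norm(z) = 1.37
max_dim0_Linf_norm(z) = 1.13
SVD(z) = [[0.22, 0.09, 0.95], [-0.64, 0.55, 0.19], [-0.11, -0.28, -0.03], [0.35, 0.78, -0.25], [0.64, 0.04, 0.0]] @ diag([1.3675217005234637, 1.2669265185844836, 1.1329967321686383]) @ [[0.30, 0.87, -0.39], [0.92, -0.37, -0.12], [-0.25, -0.32, -0.91]]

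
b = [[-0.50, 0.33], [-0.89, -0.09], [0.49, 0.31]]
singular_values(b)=[1.13, 0.46]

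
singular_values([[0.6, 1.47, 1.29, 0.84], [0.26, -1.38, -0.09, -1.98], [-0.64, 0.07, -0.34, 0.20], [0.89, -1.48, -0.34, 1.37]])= [3.02, 2.28, 1.41, 0.17]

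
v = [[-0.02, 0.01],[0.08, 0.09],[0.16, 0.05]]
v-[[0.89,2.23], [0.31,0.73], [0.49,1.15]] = [[-0.91, -2.22], [-0.23, -0.64], [-0.33, -1.1]]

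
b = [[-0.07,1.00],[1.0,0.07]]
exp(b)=[[1.46, 1.18], [1.18, 1.63]]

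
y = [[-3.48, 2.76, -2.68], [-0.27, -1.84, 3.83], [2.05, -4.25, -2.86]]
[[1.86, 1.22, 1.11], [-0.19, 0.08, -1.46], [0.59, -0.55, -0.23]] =y @ [[-0.58, -0.36, 0.08],[-0.27, -0.03, 0.26],[-0.22, -0.02, -0.25]]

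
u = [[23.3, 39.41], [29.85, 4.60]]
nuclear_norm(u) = 71.74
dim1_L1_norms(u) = [62.71, 34.45]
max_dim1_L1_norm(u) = 62.71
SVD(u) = [[-0.88, -0.47], [-0.47, 0.88]] @ diag([50.6162513119389, 21.123818384152145]) @ [[-0.68, -0.73], [0.73, -0.68]]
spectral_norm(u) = 50.62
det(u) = -1069.21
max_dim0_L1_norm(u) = 53.15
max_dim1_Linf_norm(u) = 39.41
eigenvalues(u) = [49.5, -21.6]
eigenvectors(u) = [[0.83, -0.66],[0.55, 0.75]]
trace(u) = 27.90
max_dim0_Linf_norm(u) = 39.41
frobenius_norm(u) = 54.85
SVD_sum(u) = [[30.54, 32.64], [16.23, 17.34]] + [[-7.24,6.77], [13.62,-12.74]]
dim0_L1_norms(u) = [53.15, 44.01]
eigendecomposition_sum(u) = [[31.26,27.44], [20.78,18.24]] + [[-7.96, 11.97], [9.07, -13.64]]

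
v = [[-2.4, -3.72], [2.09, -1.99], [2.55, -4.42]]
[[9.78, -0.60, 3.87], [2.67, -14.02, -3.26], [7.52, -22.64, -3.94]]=v@[[-0.76, -4.06, -1.58], [-2.14, 2.78, -0.02]]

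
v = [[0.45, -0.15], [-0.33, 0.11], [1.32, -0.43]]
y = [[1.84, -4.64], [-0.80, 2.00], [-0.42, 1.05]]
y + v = [[2.29, -4.79], [-1.13, 2.11], [0.9, 0.62]]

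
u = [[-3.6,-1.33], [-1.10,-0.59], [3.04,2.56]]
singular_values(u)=[5.58, 0.95]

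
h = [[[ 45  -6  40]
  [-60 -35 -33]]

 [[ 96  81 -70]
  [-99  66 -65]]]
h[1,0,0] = 96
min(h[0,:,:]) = -60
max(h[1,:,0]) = 96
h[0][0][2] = 40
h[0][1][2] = -33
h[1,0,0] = 96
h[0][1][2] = -33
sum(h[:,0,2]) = -30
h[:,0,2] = [40, -70]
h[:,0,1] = [-6, 81]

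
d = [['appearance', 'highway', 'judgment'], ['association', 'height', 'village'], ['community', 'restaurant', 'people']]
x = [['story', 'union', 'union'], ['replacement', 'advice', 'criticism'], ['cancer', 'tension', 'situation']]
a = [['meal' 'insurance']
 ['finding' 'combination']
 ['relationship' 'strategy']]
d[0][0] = 'appearance'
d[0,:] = ['appearance', 'highway', 'judgment']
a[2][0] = 'relationship'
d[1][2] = 'village'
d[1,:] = ['association', 'height', 'village']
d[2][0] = 'community'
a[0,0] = 'meal'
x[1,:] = ['replacement', 'advice', 'criticism']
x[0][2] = 'union'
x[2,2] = 'situation'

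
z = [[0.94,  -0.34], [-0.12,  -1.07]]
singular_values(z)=[1.16, 0.9]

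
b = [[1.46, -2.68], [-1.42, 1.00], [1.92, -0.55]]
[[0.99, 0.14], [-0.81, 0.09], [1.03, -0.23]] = b @ [[0.51,  -0.16],  [-0.09,  -0.14]]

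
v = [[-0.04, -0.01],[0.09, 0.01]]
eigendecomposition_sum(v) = [[(-0.02-0j), -0.01-0.00j], [0.04+0.04j, 0.00+0.02j]] + [[-0.02+0.00j, (-0.01+0j)], [(0.04-0.04j), 0.01-0.02j]]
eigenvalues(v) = [(-0.02+0.02j), (-0.02-0.02j)]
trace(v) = -0.03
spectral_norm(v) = 0.10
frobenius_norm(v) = 0.10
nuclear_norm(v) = 0.10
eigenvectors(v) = [[0.26-0.17j, (0.26+0.17j)], [(-0.95+0j), (-0.95-0j)]]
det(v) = 0.00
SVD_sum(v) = [[-0.04,-0.01], [0.09,0.01]] + [[0.00, -0.0], [0.00, -0.00]]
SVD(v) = [[-0.41,0.91],[0.91,0.41]] @ diag([0.09937143820483577, 0.0050316268842697295]) @ [[0.99, 0.13], [0.13, -0.99]]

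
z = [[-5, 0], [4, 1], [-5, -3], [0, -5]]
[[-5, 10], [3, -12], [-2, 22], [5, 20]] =z@[[1, -2], [-1, -4]]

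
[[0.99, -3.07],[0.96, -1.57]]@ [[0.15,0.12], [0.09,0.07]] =[[-0.13,-0.10], [0.0,0.01]]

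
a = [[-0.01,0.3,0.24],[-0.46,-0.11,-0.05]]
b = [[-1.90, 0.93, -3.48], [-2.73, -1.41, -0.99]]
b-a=[[-1.89, 0.63, -3.72], [-2.27, -1.3, -0.94]]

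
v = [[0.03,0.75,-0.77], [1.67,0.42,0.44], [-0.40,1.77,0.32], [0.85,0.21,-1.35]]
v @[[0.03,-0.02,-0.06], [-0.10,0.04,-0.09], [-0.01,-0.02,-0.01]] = [[-0.07, 0.04, -0.06], [0.00, -0.03, -0.14], [-0.19, 0.07, -0.14], [0.02, 0.02, -0.06]]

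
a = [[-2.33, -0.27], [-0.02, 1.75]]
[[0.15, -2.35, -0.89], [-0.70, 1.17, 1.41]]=a @ [[-0.02, 0.93, 0.29],[-0.4, 0.68, 0.81]]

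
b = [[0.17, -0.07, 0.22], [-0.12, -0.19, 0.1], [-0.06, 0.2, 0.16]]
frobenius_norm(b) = 0.46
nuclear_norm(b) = 0.79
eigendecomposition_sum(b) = [[0.09+0.07j, 0.01-0.07j, 0.10-0.12j], [(-0.03+0.01j), (0.02+0.02j), (0.01+0.05j)], [-0.04+0.08j, 0.05-0.00j, (0.1+0.06j)]] + [[(0.09-0.07j), 0.01+0.07j, (0.1+0.12j)], [(-0.03-0.01j), (0.02-0.02j), 0.01-0.05j], [-0.04-0.08j, 0.05+0.00j, 0.10-0.06j]] + [[(-0.02-0j), -0.08-0.00j, 0.03-0.00j], [(-0.05-0j), (-0.22-0j), (0.08-0j)], [0.02+0.00j, 0.09+0.00j, -0.03+0.00j]]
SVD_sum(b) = [[0.09, -0.07, 0.25], [0.03, -0.03, 0.09], [0.02, -0.02, 0.06]] + [[0.00, 0.0, 0.0], [-0.01, -0.16, -0.04], [0.02, 0.22, 0.06]] + [[0.08, 0.0, -0.03], [-0.14, -0.0, 0.05], [-0.10, -0.00, 0.04]]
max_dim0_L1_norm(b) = 0.48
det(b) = -0.02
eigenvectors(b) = [[(0.78+0j), 0.78-0.00j, -0.32+0.00j], [(-0.15+0.19j), -0.15-0.19j, (-0.88+0j)], [(0.09+0.57j), (0.09-0.57j), 0.36+0.00j]]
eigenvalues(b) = [(0.21+0.14j), (0.21-0.14j), (-0.27+0j)]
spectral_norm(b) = 0.30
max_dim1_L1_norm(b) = 0.46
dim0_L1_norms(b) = [0.35, 0.46, 0.48]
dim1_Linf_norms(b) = [0.22, 0.19, 0.2]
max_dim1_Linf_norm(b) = 0.22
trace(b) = 0.14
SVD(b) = [[-0.91,0.01,-0.41], [-0.34,-0.59,0.73], [-0.24,0.8,0.55]] @ diag([0.30090356348166103, 0.28332828052052605, 0.2026872737527446]) @ [[-0.33, 0.27, -0.90], [0.09, 0.96, 0.25], [-0.94, -0.01, 0.35]]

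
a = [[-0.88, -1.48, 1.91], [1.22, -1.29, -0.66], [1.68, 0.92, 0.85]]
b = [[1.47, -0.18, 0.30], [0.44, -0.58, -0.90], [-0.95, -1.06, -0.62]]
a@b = [[-3.76,-1.01,-0.12], [1.85,1.23,1.94], [2.07,-1.74,-0.85]]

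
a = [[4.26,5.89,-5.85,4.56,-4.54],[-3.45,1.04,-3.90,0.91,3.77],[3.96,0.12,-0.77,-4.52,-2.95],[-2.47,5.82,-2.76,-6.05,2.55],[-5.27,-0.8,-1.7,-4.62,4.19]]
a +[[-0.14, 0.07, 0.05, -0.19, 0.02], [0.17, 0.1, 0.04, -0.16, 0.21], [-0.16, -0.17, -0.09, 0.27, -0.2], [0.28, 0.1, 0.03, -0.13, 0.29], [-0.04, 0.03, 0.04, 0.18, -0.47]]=[[4.12,5.96,-5.8,4.37,-4.52], [-3.28,1.14,-3.86,0.75,3.98], [3.8,-0.05,-0.86,-4.25,-3.15], [-2.19,5.92,-2.73,-6.18,2.84], [-5.31,-0.77,-1.66,-4.44,3.72]]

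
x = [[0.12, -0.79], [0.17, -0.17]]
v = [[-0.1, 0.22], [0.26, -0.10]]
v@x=[[0.03,0.04], [0.01,-0.19]]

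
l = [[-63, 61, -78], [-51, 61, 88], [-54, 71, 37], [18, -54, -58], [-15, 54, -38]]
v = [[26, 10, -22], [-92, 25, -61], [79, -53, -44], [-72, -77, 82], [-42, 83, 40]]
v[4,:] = [-42, 83, 40]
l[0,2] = -78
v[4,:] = [-42, 83, 40]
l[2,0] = -54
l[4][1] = 54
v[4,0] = -42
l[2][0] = -54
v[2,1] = -53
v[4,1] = 83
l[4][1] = 54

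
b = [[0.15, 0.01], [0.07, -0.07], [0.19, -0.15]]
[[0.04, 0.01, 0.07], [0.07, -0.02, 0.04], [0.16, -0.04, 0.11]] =b@[[0.33, 0.04, 0.47],  [-0.65, 0.32, -0.11]]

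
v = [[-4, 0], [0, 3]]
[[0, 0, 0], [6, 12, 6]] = v@[[0, 0, 0], [2, 4, 2]]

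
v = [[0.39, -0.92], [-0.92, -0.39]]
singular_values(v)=[1.0, 1.0]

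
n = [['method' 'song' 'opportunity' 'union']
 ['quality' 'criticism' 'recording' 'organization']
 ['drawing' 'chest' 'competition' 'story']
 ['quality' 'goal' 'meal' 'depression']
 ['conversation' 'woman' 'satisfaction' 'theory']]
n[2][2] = 'competition'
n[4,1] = 'woman'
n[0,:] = ['method', 'song', 'opportunity', 'union']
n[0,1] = 'song'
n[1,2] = 'recording'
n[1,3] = 'organization'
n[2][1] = 'chest'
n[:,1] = ['song', 'criticism', 'chest', 'goal', 'woman']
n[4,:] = ['conversation', 'woman', 'satisfaction', 'theory']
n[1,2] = 'recording'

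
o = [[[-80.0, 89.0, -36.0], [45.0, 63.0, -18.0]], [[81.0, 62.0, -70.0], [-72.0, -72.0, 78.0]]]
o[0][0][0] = -80.0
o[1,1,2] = 78.0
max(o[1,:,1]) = 62.0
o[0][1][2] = -18.0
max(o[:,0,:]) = 89.0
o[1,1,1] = -72.0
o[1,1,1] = -72.0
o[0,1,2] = -18.0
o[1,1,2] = 78.0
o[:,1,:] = [[45.0, 63.0, -18.0], [-72.0, -72.0, 78.0]]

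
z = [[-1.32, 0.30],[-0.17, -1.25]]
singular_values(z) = [1.38, 1.23]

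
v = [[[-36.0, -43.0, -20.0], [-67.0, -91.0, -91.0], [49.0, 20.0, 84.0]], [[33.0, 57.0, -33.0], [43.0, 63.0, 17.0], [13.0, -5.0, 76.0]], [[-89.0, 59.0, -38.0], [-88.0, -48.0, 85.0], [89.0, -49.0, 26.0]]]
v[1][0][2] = -33.0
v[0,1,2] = -91.0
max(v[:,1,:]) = 85.0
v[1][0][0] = 33.0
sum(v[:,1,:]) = -177.0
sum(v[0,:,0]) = -54.0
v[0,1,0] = -67.0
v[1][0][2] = -33.0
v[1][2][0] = 13.0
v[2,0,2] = -38.0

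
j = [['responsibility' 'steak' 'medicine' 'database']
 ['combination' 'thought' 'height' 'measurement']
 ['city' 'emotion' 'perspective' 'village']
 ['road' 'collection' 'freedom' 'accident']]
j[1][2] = 'height'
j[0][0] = 'responsibility'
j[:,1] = ['steak', 'thought', 'emotion', 'collection']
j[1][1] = 'thought'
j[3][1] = 'collection'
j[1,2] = 'height'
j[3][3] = 'accident'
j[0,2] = 'medicine'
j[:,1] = ['steak', 'thought', 'emotion', 'collection']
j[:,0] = ['responsibility', 'combination', 'city', 'road']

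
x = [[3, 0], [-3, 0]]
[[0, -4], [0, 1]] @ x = [[12, 0], [-3, 0]]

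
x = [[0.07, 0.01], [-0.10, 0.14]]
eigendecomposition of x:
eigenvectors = [[-0.45, -0.2], [-0.89, -0.98]]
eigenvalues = [0.09, 0.12]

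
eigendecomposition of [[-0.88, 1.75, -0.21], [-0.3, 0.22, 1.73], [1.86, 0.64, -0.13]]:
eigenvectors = [[(-0.63+0j), -0.63-0.00j, (0.4+0j)], [(0.15-0.49j), 0.15+0.49j, (0.66+0j)], [(0.2+0.55j), 0.20-0.55j, 0.64+0.00j]]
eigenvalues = [(-1.25+1.54j), (-1.25-1.54j), (1.7+0j)]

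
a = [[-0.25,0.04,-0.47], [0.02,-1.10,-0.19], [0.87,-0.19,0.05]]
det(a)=-0.432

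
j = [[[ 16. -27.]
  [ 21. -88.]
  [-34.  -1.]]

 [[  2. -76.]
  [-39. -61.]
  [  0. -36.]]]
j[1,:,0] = [2.0, -39.0, 0.0]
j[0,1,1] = -88.0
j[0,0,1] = -27.0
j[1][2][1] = -36.0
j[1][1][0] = -39.0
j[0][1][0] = 21.0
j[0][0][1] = -27.0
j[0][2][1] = -1.0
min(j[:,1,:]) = -88.0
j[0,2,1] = -1.0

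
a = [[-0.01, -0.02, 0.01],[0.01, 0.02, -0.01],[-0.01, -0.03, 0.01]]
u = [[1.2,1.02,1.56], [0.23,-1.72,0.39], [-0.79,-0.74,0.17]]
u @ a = [[-0.02, -0.05, 0.02], [-0.02, -0.05, 0.02], [-0.0, -0.0, 0.0]]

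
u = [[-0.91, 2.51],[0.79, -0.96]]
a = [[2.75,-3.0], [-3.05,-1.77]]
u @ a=[[-10.16, -1.71], [5.1, -0.67]]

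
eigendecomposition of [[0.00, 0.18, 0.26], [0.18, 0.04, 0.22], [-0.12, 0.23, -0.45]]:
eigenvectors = [[-0.40, -0.84, 0.67], [-0.24, 0.15, 0.73], [0.88, 0.53, 0.13]]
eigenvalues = [-0.46, -0.2, 0.24]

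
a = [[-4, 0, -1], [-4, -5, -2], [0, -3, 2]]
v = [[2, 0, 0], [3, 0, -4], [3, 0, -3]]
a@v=[[-11, 0, 3], [-29, 0, 26], [-3, 0, 6]]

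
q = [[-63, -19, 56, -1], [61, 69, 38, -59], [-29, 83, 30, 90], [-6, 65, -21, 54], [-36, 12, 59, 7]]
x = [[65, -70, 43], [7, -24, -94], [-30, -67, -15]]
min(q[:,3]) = -59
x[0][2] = 43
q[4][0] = -36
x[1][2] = -94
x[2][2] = -15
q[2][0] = -29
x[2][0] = -30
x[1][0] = 7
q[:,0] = [-63, 61, -29, -6, -36]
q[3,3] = 54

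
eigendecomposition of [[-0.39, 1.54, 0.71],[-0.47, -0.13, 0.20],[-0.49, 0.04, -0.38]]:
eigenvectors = [[(-0.83+0j), (-0.83-0j), (0.1+0j)], [-0.11-0.38j, (-0.11+0.38j), (-0.42+0j)], [(0.04-0.39j), (0.04+0.39j), (0.9+0j)]]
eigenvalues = [(-0.22+1.03j), (-0.22-1.03j), (-0.45+0j)]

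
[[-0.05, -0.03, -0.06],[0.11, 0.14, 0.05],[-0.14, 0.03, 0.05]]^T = [[-0.05, 0.11, -0.14],[-0.03, 0.14, 0.03],[-0.06, 0.05, 0.05]]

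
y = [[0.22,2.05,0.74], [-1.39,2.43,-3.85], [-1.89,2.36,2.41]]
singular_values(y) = [4.78, 4.23, 1.29]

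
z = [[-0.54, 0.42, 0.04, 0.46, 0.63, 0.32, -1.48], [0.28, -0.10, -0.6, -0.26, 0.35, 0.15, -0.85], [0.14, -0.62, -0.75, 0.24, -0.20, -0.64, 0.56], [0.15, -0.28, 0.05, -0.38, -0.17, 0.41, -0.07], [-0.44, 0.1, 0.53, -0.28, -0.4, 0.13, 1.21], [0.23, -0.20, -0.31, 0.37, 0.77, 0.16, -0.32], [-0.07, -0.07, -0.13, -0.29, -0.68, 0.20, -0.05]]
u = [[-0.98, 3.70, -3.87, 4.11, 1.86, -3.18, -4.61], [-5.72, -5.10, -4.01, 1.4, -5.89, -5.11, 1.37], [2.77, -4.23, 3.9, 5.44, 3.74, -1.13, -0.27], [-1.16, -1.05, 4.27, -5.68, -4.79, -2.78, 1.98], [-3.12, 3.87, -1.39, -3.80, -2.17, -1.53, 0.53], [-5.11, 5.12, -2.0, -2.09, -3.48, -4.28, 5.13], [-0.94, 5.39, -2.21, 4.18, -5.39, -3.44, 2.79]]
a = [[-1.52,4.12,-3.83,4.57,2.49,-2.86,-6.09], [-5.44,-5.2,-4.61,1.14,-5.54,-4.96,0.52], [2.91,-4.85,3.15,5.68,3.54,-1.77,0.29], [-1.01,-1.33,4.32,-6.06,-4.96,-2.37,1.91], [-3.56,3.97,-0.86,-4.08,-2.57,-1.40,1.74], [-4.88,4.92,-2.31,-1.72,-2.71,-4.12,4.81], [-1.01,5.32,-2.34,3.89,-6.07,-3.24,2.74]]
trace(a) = -13.58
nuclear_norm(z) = 6.85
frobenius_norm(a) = 26.25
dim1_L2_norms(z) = [1.84, 1.18, 1.34, 0.67, 1.48, 1.02, 0.78]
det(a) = 135306.07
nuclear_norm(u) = 56.59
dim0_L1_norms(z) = [1.85, 1.79, 2.41, 2.28, 3.2, 2.01, 4.54]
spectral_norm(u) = 17.64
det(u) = 103237.40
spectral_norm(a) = 17.24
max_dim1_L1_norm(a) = 27.41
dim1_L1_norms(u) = [22.31, 28.6, 21.48, 21.71, 16.41, 27.21, 24.34]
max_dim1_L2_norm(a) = 11.61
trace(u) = -11.52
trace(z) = -2.06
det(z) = -0.07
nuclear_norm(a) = 58.49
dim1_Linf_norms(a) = [6.09, 5.54, 5.68, 6.06, 4.08, 4.92, 6.07]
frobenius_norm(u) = 25.71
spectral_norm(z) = 2.52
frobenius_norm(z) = 3.30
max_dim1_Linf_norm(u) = 5.89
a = z + u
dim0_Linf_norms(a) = [5.44, 5.32, 4.61, 6.06, 6.07, 4.96, 6.09]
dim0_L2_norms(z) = [0.81, 0.84, 1.15, 0.88, 1.34, 0.89, 2.19]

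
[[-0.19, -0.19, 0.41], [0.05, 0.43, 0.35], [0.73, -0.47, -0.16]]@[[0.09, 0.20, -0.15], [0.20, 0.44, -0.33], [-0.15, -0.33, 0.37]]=[[-0.12, -0.26, 0.24], [0.04, 0.08, -0.02], [-0.0, -0.01, -0.01]]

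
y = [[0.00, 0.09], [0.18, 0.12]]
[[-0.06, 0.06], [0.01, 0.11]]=y@ [[0.5, 0.17], [-0.66, 0.68]]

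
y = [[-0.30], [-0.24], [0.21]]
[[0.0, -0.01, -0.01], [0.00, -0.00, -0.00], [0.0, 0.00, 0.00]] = y @ [[0.0, 0.02, 0.02]]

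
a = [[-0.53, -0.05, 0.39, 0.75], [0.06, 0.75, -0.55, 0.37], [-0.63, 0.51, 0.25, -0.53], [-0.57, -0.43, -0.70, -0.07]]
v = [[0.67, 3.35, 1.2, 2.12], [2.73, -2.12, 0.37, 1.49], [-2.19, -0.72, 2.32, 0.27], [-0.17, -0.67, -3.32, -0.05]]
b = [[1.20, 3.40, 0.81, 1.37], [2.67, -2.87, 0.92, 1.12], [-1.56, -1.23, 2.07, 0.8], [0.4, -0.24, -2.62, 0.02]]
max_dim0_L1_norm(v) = 7.21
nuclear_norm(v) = 13.83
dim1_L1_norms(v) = [7.34, 6.71, 5.5, 4.21]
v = b + a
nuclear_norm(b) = 12.92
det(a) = 1.00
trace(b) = 0.42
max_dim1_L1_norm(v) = 7.34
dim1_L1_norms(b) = [6.78, 7.58, 5.66, 3.28]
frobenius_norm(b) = 7.00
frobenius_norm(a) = 2.00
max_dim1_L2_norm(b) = 4.18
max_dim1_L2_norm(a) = 1.0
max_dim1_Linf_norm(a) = 0.75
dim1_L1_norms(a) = [1.72, 1.73, 1.92, 1.77]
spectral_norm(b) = 4.69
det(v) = -97.26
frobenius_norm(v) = 7.36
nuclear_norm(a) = 4.00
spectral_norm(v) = 4.82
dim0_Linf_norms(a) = [0.63, 0.75, 0.7, 0.75]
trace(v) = 0.82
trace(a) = 0.40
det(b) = -62.64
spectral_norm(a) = 1.01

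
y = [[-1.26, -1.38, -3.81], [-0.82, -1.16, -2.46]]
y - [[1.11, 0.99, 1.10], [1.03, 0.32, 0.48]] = [[-2.37, -2.37, -4.91], [-1.85, -1.48, -2.94]]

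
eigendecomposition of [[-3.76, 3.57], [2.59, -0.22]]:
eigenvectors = [[-0.90, -0.56], [0.44, -0.83]]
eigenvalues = [-5.51, 1.53]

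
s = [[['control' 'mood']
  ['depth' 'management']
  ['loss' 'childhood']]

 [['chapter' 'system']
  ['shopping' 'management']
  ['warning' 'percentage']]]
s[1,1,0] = 'shopping'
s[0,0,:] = ['control', 'mood']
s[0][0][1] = 'mood'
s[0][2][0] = 'loss'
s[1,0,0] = 'chapter'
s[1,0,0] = 'chapter'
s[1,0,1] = 'system'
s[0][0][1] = 'mood'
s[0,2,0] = 'loss'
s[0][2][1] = 'childhood'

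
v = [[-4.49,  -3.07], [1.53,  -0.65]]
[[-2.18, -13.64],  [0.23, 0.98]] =v@[[0.28, 1.56], [0.3, 2.16]]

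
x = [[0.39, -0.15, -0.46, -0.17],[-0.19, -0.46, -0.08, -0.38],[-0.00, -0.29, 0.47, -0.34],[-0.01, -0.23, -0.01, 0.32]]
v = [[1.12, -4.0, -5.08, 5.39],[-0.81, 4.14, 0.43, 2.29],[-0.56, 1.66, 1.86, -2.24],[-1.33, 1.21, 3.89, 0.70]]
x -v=[[-0.73, 3.85, 4.62, -5.56], [0.62, -4.60, -0.51, -2.67], [0.56, -1.95, -1.39, 1.90], [1.32, -1.44, -3.9, -0.38]]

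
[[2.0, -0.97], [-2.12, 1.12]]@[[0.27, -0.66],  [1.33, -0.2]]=[[-0.75, -1.13], [0.92, 1.18]]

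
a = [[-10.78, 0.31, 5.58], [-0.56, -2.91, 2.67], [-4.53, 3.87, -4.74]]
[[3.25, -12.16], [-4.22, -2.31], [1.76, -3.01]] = a@ [[0.44,1.15], [2.55,0.58], [1.29,0.01]]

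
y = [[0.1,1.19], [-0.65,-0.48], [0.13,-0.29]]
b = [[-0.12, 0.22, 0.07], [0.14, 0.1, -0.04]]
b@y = [[-0.15,-0.27], [-0.06,0.13]]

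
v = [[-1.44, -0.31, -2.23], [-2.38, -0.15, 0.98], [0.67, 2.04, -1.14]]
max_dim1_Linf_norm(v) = 2.38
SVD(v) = [[-0.18, -0.93, 0.33], [-0.77, -0.08, -0.64], [0.62, -0.37, -0.69]] @ diag([3.0628489102599525, 2.762263194402441, 1.6397739471552288]) @ [[0.82, 0.47, -0.34],  [0.46, -0.16, 0.87],  [0.35, -0.87, -0.35]]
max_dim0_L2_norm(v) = 2.86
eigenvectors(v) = [[-0.62+0.00j, (-0.62-0j), (-0.41+0j)], [-0.21-0.46j, (-0.21+0.46j), (0.78+0j)], [-0.18+0.57j, -0.18-0.57j, (0.47+0j)]]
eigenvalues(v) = [(-2.21+1.83j), (-2.21-1.83j), (1.69+0j)]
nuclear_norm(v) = 7.46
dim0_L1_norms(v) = [4.49, 2.5, 4.35]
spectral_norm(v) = 3.06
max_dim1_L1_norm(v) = 3.98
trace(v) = -2.73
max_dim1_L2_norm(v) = 2.67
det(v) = 13.87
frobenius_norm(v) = 4.44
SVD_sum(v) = [[-0.45, -0.26, 0.19], [-1.91, -1.09, 0.81], [1.54, 0.88, -0.65]] + [[-1.18, 0.42, -2.23],[-0.10, 0.04, -0.19],[-0.47, 0.17, -0.89]] + [[0.19, -0.47, -0.19], [-0.37, 0.91, 0.37], [-0.40, 0.99, 0.40]]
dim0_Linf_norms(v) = [2.38, 2.04, 2.23]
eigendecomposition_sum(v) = [[-0.87+0.82j, (0.09+0.77j), (-0.91-0.57j)],[-0.91-0.37j, (-0.55+0.34j), 0.11-0.88j],[0.50+1.04j, 0.74+0.14j, -0.80+0.68j]] + [[(-0.87-0.82j), 0.09-0.77j, (-0.91+0.57j)],[(-0.91+0.37j), -0.55-0.34j, 0.11+0.88j],[0.50-1.04j, 0.74-0.14j, (-0.8-0.68j)]] + [[(0.29+0j), -0.49+0.00j, (-0.4+0j)],[-0.55-0.00j, 0.94-0.00j, 0.76-0.00j],[-0.33-0.00j, (0.56-0j), 0.46-0.00j]]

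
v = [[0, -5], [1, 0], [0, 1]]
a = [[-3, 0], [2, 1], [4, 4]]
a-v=[[-3, 5], [1, 1], [4, 3]]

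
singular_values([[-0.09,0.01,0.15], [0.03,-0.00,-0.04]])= [0.18, 0.01]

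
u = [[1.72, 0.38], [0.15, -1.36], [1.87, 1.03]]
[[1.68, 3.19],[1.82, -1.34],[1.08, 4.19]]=u @ [[1.24, 1.60], [-1.2, 1.16]]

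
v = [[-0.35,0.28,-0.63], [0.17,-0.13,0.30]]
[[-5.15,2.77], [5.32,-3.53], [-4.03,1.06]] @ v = [[2.27,-1.80,4.08], [-2.46,1.95,-4.41], [1.59,-1.27,2.86]]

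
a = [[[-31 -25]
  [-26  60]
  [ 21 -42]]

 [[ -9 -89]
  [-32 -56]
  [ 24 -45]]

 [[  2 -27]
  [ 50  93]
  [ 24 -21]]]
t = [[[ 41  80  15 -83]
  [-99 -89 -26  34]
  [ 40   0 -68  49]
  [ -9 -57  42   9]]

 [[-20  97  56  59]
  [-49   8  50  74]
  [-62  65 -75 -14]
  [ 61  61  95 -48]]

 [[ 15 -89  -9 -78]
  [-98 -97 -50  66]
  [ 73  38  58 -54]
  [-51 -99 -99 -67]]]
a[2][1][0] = 50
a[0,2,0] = 21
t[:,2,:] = [[40, 0, -68, 49], [-62, 65, -75, -14], [73, 38, 58, -54]]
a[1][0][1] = -89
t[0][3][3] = 9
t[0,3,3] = 9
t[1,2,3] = -14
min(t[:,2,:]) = -75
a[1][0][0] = -9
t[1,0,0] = -20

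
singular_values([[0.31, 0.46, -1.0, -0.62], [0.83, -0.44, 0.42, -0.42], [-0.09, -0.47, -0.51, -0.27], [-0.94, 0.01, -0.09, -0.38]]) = [1.4, 1.3, 0.8, 0.49]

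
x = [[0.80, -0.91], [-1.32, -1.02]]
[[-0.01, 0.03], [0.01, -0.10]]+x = [[0.79, -0.88], [-1.31, -1.12]]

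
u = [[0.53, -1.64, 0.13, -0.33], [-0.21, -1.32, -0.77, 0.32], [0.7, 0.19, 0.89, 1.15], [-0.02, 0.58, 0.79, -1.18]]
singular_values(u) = [2.34, 1.74, 1.42, 0.17]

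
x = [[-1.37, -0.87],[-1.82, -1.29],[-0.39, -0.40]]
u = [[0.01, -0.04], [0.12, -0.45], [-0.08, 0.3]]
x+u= [[-1.36, -0.91], [-1.7, -1.74], [-0.47, -0.1]]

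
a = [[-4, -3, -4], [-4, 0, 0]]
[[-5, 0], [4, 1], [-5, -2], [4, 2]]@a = [[20, 15, 20], [-20, -12, -16], [28, 15, 20], [-24, -12, -16]]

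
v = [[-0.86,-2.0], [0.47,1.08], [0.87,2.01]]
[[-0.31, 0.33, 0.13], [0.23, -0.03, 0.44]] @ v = [[0.53, 1.24], [0.17, 0.39]]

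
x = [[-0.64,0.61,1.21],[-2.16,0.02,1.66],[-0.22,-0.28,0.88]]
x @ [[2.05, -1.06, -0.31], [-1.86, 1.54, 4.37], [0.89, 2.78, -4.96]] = [[-1.37, 4.98, -3.14], [-2.99, 6.94, -7.48], [0.85, 2.25, -5.52]]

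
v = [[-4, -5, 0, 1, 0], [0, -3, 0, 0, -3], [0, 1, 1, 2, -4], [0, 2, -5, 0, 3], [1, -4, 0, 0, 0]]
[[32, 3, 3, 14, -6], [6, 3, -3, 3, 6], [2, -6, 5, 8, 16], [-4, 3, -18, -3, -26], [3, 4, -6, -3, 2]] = v @ [[-5, 0, -2, -3, 2], [-2, -1, 1, 0, 0], [0, -1, 4, 0, 4], [2, -2, 0, 2, 2], [0, 0, 0, -1, -2]]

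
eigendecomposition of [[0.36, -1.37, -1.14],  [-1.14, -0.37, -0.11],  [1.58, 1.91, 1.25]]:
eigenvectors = [[-0.15, 0.27, -0.66], [0.61, -0.61, 0.62], [-0.78, 0.75, -0.42]]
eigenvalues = [0.04, 0.27, 0.92]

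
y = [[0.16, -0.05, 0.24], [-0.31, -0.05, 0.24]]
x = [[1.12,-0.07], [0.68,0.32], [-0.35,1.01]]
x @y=[[0.2, -0.05, 0.25],[0.01, -0.05, 0.24],[-0.37, -0.03, 0.16]]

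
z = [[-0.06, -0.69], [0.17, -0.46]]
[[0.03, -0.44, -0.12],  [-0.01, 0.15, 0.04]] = z@[[-0.15, 2.09, 0.55],  [-0.03, 0.45, 0.12]]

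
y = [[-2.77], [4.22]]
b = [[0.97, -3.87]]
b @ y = [[-19.02]]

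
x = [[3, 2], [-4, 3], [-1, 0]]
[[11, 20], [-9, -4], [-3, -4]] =x @ [[3, 4], [1, 4]]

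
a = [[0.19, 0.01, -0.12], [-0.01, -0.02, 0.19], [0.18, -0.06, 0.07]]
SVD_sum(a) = [[0.19, -0.01, -0.11], [-0.09, 0.00, 0.05], [0.11, -0.01, -0.06]] + [[-0.01, 0.0, -0.01], [0.08, -0.04, 0.14], [0.07, -0.04, 0.13]] + [[0.0, 0.02, 0.00], [0.00, 0.02, 0.00], [-0.0, -0.01, -0.0]]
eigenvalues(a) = [(0.09+0.15j), (0.09-0.15j), (0.06+0j)]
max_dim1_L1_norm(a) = 0.32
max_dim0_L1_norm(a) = 0.38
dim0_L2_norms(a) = [0.26, 0.06, 0.24]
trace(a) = 0.24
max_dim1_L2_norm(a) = 0.22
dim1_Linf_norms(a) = [0.19, 0.19, 0.18]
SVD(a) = [[-0.81, 0.07, -0.58], [0.37, -0.71, -0.6], [-0.45, -0.70, 0.55]] @ diag([0.2754994643650654, 0.22675939249923668, 0.027932473000778155]) @ [[-0.87, 0.04, 0.49], [-0.47, 0.25, -0.85], [-0.16, -0.97, -0.2]]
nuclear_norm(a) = 0.53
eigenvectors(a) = [[0.18-0.37j,0.18+0.37j,0.27+0.00j], [-0.64+0.00j,(-0.64-0j),(0.89+0j)], [(-0.37-0.53j),(-0.37+0.53j),0.37+0.00j]]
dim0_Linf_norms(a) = [0.19, 0.06, 0.19]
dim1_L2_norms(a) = [0.22, 0.19, 0.2]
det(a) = 0.00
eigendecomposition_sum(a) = [[(0.08+0.01j), (-0-0.03j), (-0.05+0.06j)],[(-0.05-0.12j), -0.04+0.02j, 0.12+0.03j],[0.07-0.11j, -0.04-0.02j, 0.05+0.12j]] + [[(0.08-0.01j), -0.00+0.03j, (-0.05-0.06j)], [(-0.05+0.12j), (-0.04-0.02j), 0.12-0.03j], [(0.07+0.11j), -0.04+0.02j, (0.05-0.12j)]] + [[0.02+0.00j, 0.02+0.00j, -0.02-0.00j],[(0.08+0j), (0.06+0j), (-0.06-0j)],[0.03+0.00j, (0.02+0j), (-0.02-0j)]]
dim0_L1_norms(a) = [0.38, 0.09, 0.38]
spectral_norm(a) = 0.28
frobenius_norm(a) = 0.36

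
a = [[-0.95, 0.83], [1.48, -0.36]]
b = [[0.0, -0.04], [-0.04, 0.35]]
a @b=[[-0.03, 0.33], [0.01, -0.19]]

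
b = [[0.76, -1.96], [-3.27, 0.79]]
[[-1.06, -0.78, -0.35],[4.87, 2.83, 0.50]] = b @ [[-1.50, -0.85, -0.12], [-0.04, 0.07, 0.13]]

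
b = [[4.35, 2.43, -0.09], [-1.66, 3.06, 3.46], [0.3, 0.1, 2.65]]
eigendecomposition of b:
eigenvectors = [[(0.78+0j), (0.78-0j), (0.84+0j)],[-0.29+0.55j, (-0.29-0.55j), -0.38+0.00j],[0.07-0.09j, (0.07+0.09j), (0.39+0j)]]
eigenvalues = [(3.43+1.72j), (3.43-1.72j), (3.2+0j)]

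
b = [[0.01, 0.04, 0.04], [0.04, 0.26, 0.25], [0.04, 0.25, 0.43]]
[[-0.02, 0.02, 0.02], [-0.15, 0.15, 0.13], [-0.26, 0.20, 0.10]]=b @ [[0.15, 0.29, -0.14], [-0.02, 0.25, 0.63], [-0.6, 0.29, -0.13]]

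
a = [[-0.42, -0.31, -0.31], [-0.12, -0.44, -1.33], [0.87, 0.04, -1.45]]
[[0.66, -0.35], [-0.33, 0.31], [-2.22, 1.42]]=a@[[-1.39, 1.56], [-0.9, -0.91], [0.67, -0.07]]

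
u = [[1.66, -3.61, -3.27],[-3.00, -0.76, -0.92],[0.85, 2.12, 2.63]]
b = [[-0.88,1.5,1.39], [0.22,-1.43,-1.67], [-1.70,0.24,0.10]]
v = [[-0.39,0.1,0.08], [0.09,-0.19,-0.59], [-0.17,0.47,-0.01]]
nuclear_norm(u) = 9.90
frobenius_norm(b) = 3.58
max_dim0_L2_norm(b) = 2.18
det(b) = 0.69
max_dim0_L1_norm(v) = 0.76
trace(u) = 3.53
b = v @ u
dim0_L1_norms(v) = [0.65, 0.76, 0.68]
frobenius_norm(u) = 7.00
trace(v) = -0.59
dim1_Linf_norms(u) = [3.61, 3.0, 2.63]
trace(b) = -2.21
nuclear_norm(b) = 4.94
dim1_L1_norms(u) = [8.54, 4.68, 5.6]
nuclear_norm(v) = 1.47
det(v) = -0.10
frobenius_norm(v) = 0.90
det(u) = -7.06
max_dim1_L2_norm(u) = 5.15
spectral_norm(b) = 3.19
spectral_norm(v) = 0.71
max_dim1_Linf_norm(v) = 0.59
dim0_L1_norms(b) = [2.8, 3.17, 3.16]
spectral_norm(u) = 6.04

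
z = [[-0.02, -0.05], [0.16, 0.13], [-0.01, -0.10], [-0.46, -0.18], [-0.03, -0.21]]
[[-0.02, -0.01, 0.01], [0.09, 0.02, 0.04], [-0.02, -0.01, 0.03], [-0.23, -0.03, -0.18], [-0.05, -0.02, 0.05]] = z @ [[0.44, 0.03, 0.53],[0.18, 0.09, -0.33]]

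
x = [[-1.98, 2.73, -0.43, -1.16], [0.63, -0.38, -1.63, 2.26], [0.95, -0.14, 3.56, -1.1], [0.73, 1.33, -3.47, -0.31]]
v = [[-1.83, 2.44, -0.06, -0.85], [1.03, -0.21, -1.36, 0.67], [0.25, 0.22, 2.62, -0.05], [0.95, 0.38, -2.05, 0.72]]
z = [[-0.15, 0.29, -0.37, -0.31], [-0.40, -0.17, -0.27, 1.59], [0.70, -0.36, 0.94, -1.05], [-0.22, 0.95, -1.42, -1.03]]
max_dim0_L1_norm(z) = 3.98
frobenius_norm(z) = 3.12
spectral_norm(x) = 5.50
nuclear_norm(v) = 8.17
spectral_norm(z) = 2.30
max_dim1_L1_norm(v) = 5.18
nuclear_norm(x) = 12.37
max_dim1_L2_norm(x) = 3.85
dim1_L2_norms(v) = [3.17, 1.84, 2.64, 2.4]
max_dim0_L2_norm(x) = 5.25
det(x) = 42.92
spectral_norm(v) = 3.88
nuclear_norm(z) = 4.56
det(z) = -0.00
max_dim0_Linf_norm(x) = 3.56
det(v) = 0.01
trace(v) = 1.30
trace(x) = 0.89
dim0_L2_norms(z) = [0.85, 1.07, 1.76, 2.19]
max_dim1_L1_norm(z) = 3.62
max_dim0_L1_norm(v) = 6.09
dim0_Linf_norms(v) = [1.83, 2.44, 2.62, 0.85]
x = z + v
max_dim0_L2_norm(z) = 2.19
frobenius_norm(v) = 5.12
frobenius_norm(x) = 7.10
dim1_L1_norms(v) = [5.18, 3.27, 3.14, 4.1]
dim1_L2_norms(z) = [0.58, 1.67, 1.61, 2.01]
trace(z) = -0.41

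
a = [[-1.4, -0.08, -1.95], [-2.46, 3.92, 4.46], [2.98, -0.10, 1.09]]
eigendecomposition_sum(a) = [[-0.70+0.96j, (-0.04-0j), -0.97-0.03j], [(-1.92-0.43j), (-0.02-0.06j), (-0.59-1.5j)], [(1.52+0.07j), (0.03+0.04j), (0.65+1.06j)]] + [[(-0.7-0.96j), (-0.04+0j), -0.97+0.03j], [(-1.92+0.43j), (-0.02+0.06j), (-0.59+1.5j)], [(1.52-0.07j), 0.03-0.04j, (0.65-1.06j)]] + [[(-0-0j), (-0+0j), -0.01+0.00j], [1.37+0.00j, 3.97-0.00j, 5.65-0.00j], [(-0.05-0j), -0.15+0.00j, (-0.22+0j)]]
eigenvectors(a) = [[0.17-0.39j, 0.17+0.39j, -0.00+0.00j], [(0.71+0j), (0.71-0j), (1+0j)], [-0.54+0.10j, (-0.54-0.1j), (-0.04+0j)]]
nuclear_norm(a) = 10.90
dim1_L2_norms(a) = [2.4, 6.43, 3.17]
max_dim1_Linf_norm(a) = 4.46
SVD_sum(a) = [[0.34, -0.55, -0.65], [-2.39, 3.85, 4.56], [0.15, -0.24, -0.28]] + [[-1.89, 0.09, -1.06],  [-0.1, 0.00, -0.06],  [2.73, -0.13, 1.54]] + [[0.15, 0.38, -0.24], [0.03, 0.07, -0.04], [0.11, 0.26, -0.17]]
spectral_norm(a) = 6.50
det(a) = 14.42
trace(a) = 3.61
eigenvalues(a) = [(-0.07+1.96j), (-0.07-1.96j), (3.75+0j)]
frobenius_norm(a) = 7.56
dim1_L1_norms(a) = [3.43, 10.84, 4.17]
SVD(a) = [[0.14, 0.57, 0.81],[-0.99, 0.03, 0.15],[0.06, -0.82, 0.57]] @ diag([6.501902843479911, 3.8136978958193555, 0.5813499577456496]) @ [[0.37, -0.6, -0.71],[-0.87, 0.04, -0.49],[0.32, 0.8, -0.51]]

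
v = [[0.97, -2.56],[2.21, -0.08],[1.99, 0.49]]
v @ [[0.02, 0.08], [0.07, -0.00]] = [[-0.16,0.08], [0.04,0.18], [0.07,0.16]]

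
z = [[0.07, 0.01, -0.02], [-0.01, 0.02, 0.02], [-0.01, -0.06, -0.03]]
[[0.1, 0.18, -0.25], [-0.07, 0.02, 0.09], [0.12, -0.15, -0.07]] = z@[[1.52, 2.58, -2.71], [-1.90, 1.67, 0.12], [-0.73, 0.82, 3.04]]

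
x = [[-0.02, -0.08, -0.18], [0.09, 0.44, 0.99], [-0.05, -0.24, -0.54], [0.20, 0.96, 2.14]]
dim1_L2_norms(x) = [0.2, 1.09, 0.59, 2.35]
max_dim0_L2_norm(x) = 2.43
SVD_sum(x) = [[-0.02, -0.08, -0.18], [0.09, 0.44, 0.99], [-0.05, -0.24, -0.54], [0.20, 0.96, 2.14]] + [[-0.0, -0.00, 0.0], [-0.00, -0.00, 0.00], [0.0, 0.00, -0.0], [0.00, 0.0, -0.0]] + [[-0.0, 0.0, -0.00], [0.00, -0.0, 0.00], [-0.0, 0.0, -0.0], [-0.0, 0.0, -0.00]]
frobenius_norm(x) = 2.67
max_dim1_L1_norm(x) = 3.3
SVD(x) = [[-0.07, -0.44, -0.87], [0.41, -0.76, 0.24], [-0.22, 0.27, -0.34], [0.88, 0.38, -0.27]] @ diag([2.6671839294171087, 0.004561410807978349, 0.0030133354537639568]) @ [[0.08, 0.41, 0.91], [0.73, 0.6, -0.34], [0.68, -0.69, 0.24]]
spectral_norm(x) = 2.67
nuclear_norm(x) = 2.67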